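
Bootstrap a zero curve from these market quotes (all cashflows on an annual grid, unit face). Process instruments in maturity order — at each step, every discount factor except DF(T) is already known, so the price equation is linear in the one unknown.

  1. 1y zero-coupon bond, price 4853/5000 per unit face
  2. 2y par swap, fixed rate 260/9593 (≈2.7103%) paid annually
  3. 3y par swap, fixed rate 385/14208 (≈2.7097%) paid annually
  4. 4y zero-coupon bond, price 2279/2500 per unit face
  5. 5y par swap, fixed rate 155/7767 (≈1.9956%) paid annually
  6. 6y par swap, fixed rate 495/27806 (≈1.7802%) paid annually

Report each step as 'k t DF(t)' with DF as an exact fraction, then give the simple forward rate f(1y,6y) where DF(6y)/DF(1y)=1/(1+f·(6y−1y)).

1 1 4853/5000
2 2 237/250
3 3 923/1000
4 4 2279/2500
5 5 907/1000
6 6 901/1000
f(1y,6y) = ((4853/5000)/(901/1000) − 1)/(5) = 348/22525 ≈ 1.5450%

step 1 [1y] zero: DF = P = 4853/5000 ≈ 0.970600
step 2 [2y] swap r/1=260/9593: DF=(1 − 260/9593·(0.970600))/(1+260/9593) = 237/250 ≈ 0.948000
step 3 [3y] swap r/1=385/14208: DF=(1 − 385/14208·(0.970600+0.948000))/(1+385/14208) = 923/1000 ≈ 0.923000
step 4 [4y] zero: DF = P = 2279/2500 ≈ 0.911600
step 5 [5y] swap r/1=155/7767: DF=(1 − 155/7767·(0.970600+0.948000+0.923000+0.911600))/(1+155/7767) = 907/1000 ≈ 0.907000
step 6 [6y] swap r/1=495/27806: DF=(1 − 495/27806·(0.970600+0.948000+0.923000+0.911600+0.907000))/(1+495/27806) = 901/1000 ≈ 0.901000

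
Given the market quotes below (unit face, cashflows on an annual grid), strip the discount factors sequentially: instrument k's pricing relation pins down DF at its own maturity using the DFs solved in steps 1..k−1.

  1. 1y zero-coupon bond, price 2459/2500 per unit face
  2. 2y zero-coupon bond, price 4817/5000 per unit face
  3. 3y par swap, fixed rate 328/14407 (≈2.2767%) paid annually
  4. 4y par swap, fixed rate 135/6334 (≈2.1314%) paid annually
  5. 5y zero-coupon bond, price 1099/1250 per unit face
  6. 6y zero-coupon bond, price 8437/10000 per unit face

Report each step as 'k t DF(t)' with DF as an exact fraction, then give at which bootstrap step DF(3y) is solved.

1 1 2459/2500
2 2 4817/5000
3 3 584/625
4 4 919/1000
5 5 1099/1250
6 6 8437/10000
DF(3y) is solved at step 3

step 1 [1y] zero: DF = P = 2459/2500 ≈ 0.983600
step 2 [2y] zero: DF = P = 4817/5000 ≈ 0.963400
step 3 [3y] swap r/1=328/14407: DF=(1 − 328/14407·(0.983600+0.963400))/(1+328/14407) = 584/625 ≈ 0.934400
step 4 [4y] swap r/1=135/6334: DF=(1 − 135/6334·(0.983600+0.963400+0.934400))/(1+135/6334) = 919/1000 ≈ 0.919000
step 5 [5y] zero: DF = P = 1099/1250 ≈ 0.879200
step 6 [6y] zero: DF = P = 8437/10000 ≈ 0.843700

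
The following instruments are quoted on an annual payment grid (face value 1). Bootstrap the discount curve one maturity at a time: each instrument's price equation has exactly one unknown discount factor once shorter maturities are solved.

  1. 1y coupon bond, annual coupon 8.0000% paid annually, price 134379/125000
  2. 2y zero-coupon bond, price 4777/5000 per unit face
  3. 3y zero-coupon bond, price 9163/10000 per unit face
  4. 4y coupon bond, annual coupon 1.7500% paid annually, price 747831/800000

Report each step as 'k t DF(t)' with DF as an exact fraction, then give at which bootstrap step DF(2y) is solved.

step 1 [1y] bond c/1=2/25: DF=(134379/125000 − 2/25·(0))/(1+2/25) = 4977/5000 ≈ 0.995400
step 2 [2y] zero: DF = P = 4777/5000 ≈ 0.955400
step 3 [3y] zero: DF = P = 9163/10000 ≈ 0.916300
step 4 [4y] bond c/1=7/400: DF=(747831/800000 − 7/400·(0.995400+0.955400+0.916300))/(1+7/400) = 4347/5000 ≈ 0.869400

1 1 4977/5000
2 2 4777/5000
3 3 9163/10000
4 4 4347/5000
DF(2y) is solved at step 2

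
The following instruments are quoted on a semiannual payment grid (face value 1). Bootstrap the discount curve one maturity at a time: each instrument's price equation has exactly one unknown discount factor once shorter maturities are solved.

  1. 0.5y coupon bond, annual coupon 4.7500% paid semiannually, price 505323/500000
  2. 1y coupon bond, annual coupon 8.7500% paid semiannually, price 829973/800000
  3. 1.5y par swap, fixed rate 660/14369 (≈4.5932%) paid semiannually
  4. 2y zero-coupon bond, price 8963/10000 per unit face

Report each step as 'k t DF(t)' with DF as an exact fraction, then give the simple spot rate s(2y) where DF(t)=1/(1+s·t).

1 1/2 617/625
2 1 4763/5000
3 3/2 467/500
4 2 8963/10000
s(2y) = (1/(8963/10000) − 1)/(2) = 1037/17926 ≈ 5.7849%

step 1 [0.5y] bond c/2=19/800: DF=(505323/500000 − 19/800·(0))/(1+19/800) = 617/625 ≈ 0.987200
step 2 [1y] bond c/2=7/160: DF=(829973/800000 − 7/160·(0.987200))/(1+7/160) = 4763/5000 ≈ 0.952600
step 3 [1.5y] swap r/2=330/14369: DF=(1 − 330/14369·(0.987200+0.952600))/(1+330/14369) = 467/500 ≈ 0.934000
step 4 [2y] zero: DF = P = 8963/10000 ≈ 0.896300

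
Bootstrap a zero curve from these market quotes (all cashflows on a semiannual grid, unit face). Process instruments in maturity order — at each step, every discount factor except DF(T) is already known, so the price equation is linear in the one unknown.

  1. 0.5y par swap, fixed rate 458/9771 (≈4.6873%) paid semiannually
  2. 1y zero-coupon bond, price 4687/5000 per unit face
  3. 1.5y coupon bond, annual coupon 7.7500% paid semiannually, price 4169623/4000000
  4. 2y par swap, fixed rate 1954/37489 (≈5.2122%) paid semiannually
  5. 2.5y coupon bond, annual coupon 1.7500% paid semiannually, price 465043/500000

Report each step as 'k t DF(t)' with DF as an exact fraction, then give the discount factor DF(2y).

1 1/2 9771/10000
2 1 4687/5000
3 3/2 9321/10000
4 2 9023/10000
5 5/2 1779/2000
DF(2y) = 9023/10000 ≈ 0.902300

step 1 [0.5y] swap r/2=229/9771: DF=(1 − 229/9771·(0))/(1+229/9771) = 9771/10000 ≈ 0.977100
step 2 [1y] zero: DF = P = 4687/5000 ≈ 0.937400
step 3 [1.5y] bond c/2=31/800: DF=(4169623/4000000 − 31/800·(0.977100+0.937400))/(1+31/800) = 9321/10000 ≈ 0.932100
step 4 [2y] swap r/2=977/37489: DF=(1 − 977/37489·(0.977100+0.937400+0.932100))/(1+977/37489) = 9023/10000 ≈ 0.902300
step 5 [2.5y] bond c/2=7/800: DF=(465043/500000 − 7/800·(0.977100+0.937400+0.932100+0.902300))/(1+7/800) = 1779/2000 ≈ 0.889500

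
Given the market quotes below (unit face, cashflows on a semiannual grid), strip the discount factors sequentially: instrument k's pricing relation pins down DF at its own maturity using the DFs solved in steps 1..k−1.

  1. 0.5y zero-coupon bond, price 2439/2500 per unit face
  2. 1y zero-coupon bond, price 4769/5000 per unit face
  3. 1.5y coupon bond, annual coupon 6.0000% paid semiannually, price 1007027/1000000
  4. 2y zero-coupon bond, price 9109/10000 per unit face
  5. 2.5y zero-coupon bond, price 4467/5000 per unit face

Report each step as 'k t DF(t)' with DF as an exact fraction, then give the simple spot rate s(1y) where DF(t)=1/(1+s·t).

1 1/2 2439/2500
2 1 4769/5000
3 3/2 1843/2000
4 2 9109/10000
5 5/2 4467/5000
s(1y) = (1/(4769/5000) − 1)/(1) = 231/4769 ≈ 4.8438%

step 1 [0.5y] zero: DF = P = 2439/2500 ≈ 0.975600
step 2 [1y] zero: DF = P = 4769/5000 ≈ 0.953800
step 3 [1.5y] bond c/2=3/100: DF=(1007027/1000000 − 3/100·(0.975600+0.953800))/(1+3/100) = 1843/2000 ≈ 0.921500
step 4 [2y] zero: DF = P = 9109/10000 ≈ 0.910900
step 5 [2.5y] zero: DF = P = 4467/5000 ≈ 0.893400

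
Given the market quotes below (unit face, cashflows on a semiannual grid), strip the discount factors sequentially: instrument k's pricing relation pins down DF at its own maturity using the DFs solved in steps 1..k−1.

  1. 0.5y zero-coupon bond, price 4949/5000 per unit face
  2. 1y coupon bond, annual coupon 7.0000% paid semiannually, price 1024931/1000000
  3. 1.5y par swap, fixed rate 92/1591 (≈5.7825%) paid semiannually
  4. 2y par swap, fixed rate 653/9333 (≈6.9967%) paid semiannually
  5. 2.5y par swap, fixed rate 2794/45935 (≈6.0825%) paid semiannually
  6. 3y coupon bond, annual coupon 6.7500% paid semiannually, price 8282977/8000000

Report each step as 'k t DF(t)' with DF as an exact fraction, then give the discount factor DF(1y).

1 1/2 4949/5000
2 1 598/625
3 3/2 2293/2500
4 2 4347/5000
5 5/2 8603/10000
6 3 2129/2500
DF(1y) = 598/625 ≈ 0.956800

step 1 [0.5y] zero: DF = P = 4949/5000 ≈ 0.989800
step 2 [1y] bond c/2=7/200: DF=(1024931/1000000 − 7/200·(0.989800))/(1+7/200) = 598/625 ≈ 0.956800
step 3 [1.5y] swap r/2=46/1591: DF=(1 − 46/1591·(0.989800+0.956800))/(1+46/1591) = 2293/2500 ≈ 0.917200
step 4 [2y] swap r/2=653/18666: DF=(1 − 653/18666·(0.989800+0.956800+0.917200))/(1+653/18666) = 4347/5000 ≈ 0.869400
step 5 [2.5y] swap r/2=1397/45935: DF=(1 − 1397/45935·(0.989800+0.956800+0.917200+0.869400))/(1+1397/45935) = 8603/10000 ≈ 0.860300
step 6 [3y] bond c/2=27/800: DF=(8282977/8000000 − 27/800·(0.989800+0.956800+0.917200+0.869400+0.860300))/(1+27/800) = 2129/2500 ≈ 0.851600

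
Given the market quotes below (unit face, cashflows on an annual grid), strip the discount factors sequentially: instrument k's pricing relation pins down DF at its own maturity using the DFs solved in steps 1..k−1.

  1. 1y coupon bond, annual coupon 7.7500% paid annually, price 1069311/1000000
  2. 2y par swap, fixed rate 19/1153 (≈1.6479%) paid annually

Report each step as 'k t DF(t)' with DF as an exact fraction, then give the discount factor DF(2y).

step 1 [1y] bond c/1=31/400: DF=(1069311/1000000 − 31/400·(0))/(1+31/400) = 2481/2500 ≈ 0.992400
step 2 [2y] swap r/1=19/1153: DF=(1 − 19/1153·(0.992400))/(1+19/1153) = 9677/10000 ≈ 0.967700

1 1 2481/2500
2 2 9677/10000
DF(2y) = 9677/10000 ≈ 0.967700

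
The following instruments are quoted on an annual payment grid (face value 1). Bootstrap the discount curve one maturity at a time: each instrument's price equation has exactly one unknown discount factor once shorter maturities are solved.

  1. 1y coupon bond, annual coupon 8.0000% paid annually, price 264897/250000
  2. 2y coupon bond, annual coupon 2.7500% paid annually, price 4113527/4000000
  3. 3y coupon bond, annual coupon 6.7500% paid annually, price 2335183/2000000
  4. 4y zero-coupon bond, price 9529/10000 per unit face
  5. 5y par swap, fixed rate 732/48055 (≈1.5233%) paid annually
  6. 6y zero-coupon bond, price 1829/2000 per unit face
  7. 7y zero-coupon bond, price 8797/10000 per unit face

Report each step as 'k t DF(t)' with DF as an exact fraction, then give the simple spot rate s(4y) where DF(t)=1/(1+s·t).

1 1 9811/10000
2 2 4873/5000
3 3 9701/10000
4 4 9529/10000
5 5 2317/2500
6 6 1829/2000
7 7 8797/10000
s(4y) = (1/(9529/10000) − 1)/(4) = 471/38116 ≈ 1.2357%

step 1 [1y] bond c/1=2/25: DF=(264897/250000 − 2/25·(0))/(1+2/25) = 9811/10000 ≈ 0.981100
step 2 [2y] bond c/1=11/400: DF=(4113527/4000000 − 11/400·(0.981100))/(1+11/400) = 4873/5000 ≈ 0.974600
step 3 [3y] bond c/1=27/400: DF=(2335183/2000000 − 27/400·(0.981100+0.974600))/(1+27/400) = 9701/10000 ≈ 0.970100
step 4 [4y] zero: DF = P = 9529/10000 ≈ 0.952900
step 5 [5y] swap r/1=732/48055: DF=(1 − 732/48055·(0.981100+0.974600+0.970100+0.952900))/(1+732/48055) = 2317/2500 ≈ 0.926800
step 6 [6y] zero: DF = P = 1829/2000 ≈ 0.914500
step 7 [7y] zero: DF = P = 8797/10000 ≈ 0.879700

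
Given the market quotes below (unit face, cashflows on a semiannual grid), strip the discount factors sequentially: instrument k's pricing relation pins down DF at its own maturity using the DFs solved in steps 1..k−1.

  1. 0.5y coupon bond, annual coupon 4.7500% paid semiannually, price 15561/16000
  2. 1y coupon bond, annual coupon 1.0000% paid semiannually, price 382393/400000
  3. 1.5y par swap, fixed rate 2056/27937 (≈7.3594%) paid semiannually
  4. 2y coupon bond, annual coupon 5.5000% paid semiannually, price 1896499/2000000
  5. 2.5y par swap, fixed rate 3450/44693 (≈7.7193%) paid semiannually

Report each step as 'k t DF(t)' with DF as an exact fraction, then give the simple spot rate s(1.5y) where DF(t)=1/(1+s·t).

step 1 [0.5y] bond c/2=19/800: DF=(15561/16000 − 19/800·(0))/(1+19/800) = 19/20 ≈ 0.950000
step 2 [1y] bond c/2=1/200: DF=(382393/400000 − 1/200·(0.950000))/(1+1/200) = 1893/2000 ≈ 0.946500
step 3 [1.5y] swap r/2=1028/27937: DF=(1 − 1028/27937·(0.950000+0.946500))/(1+1028/27937) = 2243/2500 ≈ 0.897200
step 4 [2y] bond c/2=11/400: DF=(1896499/2000000 − 11/400·(0.950000+0.946500+0.897200))/(1+11/400) = 8481/10000 ≈ 0.848100
step 5 [2.5y] swap r/2=1725/44693: DF=(1 − 1725/44693·(0.950000+0.946500+0.897200+0.848100))/(1+1725/44693) = 331/400 ≈ 0.827500

1 1/2 19/20
2 1 1893/2000
3 3/2 2243/2500
4 2 8481/10000
5 5/2 331/400
s(1.5y) = (1/(2243/2500) − 1)/(3/2) = 514/6729 ≈ 7.6386%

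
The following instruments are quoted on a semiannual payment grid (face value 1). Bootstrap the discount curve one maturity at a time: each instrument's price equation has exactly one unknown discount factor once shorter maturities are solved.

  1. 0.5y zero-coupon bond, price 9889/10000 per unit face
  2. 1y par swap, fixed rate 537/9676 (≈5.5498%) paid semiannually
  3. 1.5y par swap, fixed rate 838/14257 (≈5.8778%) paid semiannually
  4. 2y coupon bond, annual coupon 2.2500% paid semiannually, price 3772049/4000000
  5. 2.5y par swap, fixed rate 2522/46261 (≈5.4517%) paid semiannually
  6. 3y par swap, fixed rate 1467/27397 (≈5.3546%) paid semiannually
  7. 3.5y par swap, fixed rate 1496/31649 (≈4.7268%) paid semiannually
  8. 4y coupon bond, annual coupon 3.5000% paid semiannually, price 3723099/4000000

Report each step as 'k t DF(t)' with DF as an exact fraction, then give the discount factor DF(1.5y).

1 1/2 9889/10000
2 1 9463/10000
3 3/2 4581/5000
4 2 563/625
5 5/2 8739/10000
6 3 8533/10000
7 7/2 1063/1250
8 4 8059/10000
DF(1.5y) = 4581/5000 ≈ 0.916200

step 1 [0.5y] zero: DF = P = 9889/10000 ≈ 0.988900
step 2 [1y] swap r/2=537/19352: DF=(1 − 537/19352·(0.988900))/(1+537/19352) = 9463/10000 ≈ 0.946300
step 3 [1.5y] swap r/2=419/14257: DF=(1 − 419/14257·(0.988900+0.946300))/(1+419/14257) = 4581/5000 ≈ 0.916200
step 4 [2y] bond c/2=9/800: DF=(3772049/4000000 − 9/800·(0.988900+0.946300+0.916200))/(1+9/800) = 563/625 ≈ 0.900800
step 5 [2.5y] swap r/2=1261/46261: DF=(1 − 1261/46261·(0.988900+0.946300+0.916200+0.900800))/(1+1261/46261) = 8739/10000 ≈ 0.873900
step 6 [3y] swap r/2=1467/54794: DF=(1 − 1467/54794·(0.988900+0.946300+0.916200+0.900800+0.873900))/(1+1467/54794) = 8533/10000 ≈ 0.853300
step 7 [3.5y] swap r/2=748/31649: DF=(1 − 748/31649·(0.988900+0.946300+0.916200+0.900800+0.873900+0.853300))/(1+748/31649) = 1063/1250 ≈ 0.850400
step 8 [4y] bond c/2=7/400: DF=(3723099/4000000 − 7/400·(0.988900+0.946300+0.916200+0.900800+0.873900+0.853300+0.850400))/(1+7/400) = 8059/10000 ≈ 0.805900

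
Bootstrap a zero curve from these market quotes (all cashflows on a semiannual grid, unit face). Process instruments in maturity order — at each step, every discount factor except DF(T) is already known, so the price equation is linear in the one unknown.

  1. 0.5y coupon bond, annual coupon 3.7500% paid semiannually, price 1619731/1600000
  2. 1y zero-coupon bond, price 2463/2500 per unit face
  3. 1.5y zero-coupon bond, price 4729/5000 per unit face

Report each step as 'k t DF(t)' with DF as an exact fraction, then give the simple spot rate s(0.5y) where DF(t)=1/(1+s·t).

step 1 [0.5y] bond c/2=3/160: DF=(1619731/1600000 − 3/160·(0))/(1+3/160) = 9937/10000 ≈ 0.993700
step 2 [1y] zero: DF = P = 2463/2500 ≈ 0.985200
step 3 [1.5y] zero: DF = P = 4729/5000 ≈ 0.945800

1 1/2 9937/10000
2 1 2463/2500
3 3/2 4729/5000
s(0.5y) = (1/(9937/10000) − 1)/(1/2) = 126/9937 ≈ 1.2680%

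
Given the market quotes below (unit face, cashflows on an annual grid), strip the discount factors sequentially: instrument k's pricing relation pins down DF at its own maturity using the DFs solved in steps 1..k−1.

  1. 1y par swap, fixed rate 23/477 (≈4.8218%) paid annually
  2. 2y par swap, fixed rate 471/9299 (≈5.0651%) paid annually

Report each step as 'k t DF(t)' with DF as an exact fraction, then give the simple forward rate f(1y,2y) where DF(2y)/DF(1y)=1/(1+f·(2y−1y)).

1 1 477/500
2 2 4529/5000
f(1y,2y) = ((477/500)/(4529/5000) − 1)/(1) = 241/4529 ≈ 5.3213%

step 1 [1y] swap r/1=23/477: DF=(1 − 23/477·(0))/(1+23/477) = 477/500 ≈ 0.954000
step 2 [2y] swap r/1=471/9299: DF=(1 − 471/9299·(0.954000))/(1+471/9299) = 4529/5000 ≈ 0.905800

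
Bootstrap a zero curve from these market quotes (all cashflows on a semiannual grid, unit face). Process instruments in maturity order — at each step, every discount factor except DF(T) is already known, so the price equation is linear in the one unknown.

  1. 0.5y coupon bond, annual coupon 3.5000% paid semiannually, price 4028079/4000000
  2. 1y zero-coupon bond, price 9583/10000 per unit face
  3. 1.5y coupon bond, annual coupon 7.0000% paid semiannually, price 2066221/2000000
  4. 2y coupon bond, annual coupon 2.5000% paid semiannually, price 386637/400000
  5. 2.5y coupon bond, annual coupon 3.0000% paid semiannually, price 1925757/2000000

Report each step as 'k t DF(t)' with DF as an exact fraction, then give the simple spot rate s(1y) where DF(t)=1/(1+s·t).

1 1/2 9897/10000
2 1 9583/10000
3 3/2 9323/10000
4 2 9191/10000
5 5/2 357/400
s(1y) = (1/(9583/10000) − 1)/(1) = 417/9583 ≈ 4.3515%

step 1 [0.5y] bond c/2=7/400: DF=(4028079/4000000 − 7/400·(0))/(1+7/400) = 9897/10000 ≈ 0.989700
step 2 [1y] zero: DF = P = 9583/10000 ≈ 0.958300
step 3 [1.5y] bond c/2=7/200: DF=(2066221/2000000 − 7/200·(0.989700+0.958300))/(1+7/200) = 9323/10000 ≈ 0.932300
step 4 [2y] bond c/2=1/80: DF=(386637/400000 − 1/80·(0.989700+0.958300+0.932300))/(1+1/80) = 9191/10000 ≈ 0.919100
step 5 [2.5y] bond c/2=3/200: DF=(1925757/2000000 − 3/200·(0.989700+0.958300+0.932300+0.919100))/(1+3/200) = 357/400 ≈ 0.892500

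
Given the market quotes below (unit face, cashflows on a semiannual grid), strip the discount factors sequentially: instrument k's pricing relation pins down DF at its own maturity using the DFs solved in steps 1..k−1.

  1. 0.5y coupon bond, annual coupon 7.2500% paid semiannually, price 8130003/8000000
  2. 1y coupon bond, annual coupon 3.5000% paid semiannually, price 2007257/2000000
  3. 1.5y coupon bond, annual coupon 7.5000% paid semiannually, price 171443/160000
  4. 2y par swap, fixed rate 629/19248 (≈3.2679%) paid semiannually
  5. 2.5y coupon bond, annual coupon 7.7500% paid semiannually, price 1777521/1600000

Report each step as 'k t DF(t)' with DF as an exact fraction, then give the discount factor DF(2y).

step 1 [0.5y] bond c/2=29/800: DF=(8130003/8000000 − 29/800·(0))/(1+29/800) = 9807/10000 ≈ 0.980700
step 2 [1y] bond c/2=7/400: DF=(2007257/2000000 − 7/400·(0.980700))/(1+7/400) = 1939/2000 ≈ 0.969500
step 3 [1.5y] bond c/2=3/80: DF=(171443/160000 − 3/80·(0.980700+0.969500))/(1+3/80) = 9623/10000 ≈ 0.962300
step 4 [2y] swap r/2=629/38496: DF=(1 − 629/38496·(0.980700+0.969500+0.962300))/(1+629/38496) = 9371/10000 ≈ 0.937100
step 5 [2.5y] bond c/2=31/800: DF=(1777521/1600000 − 31/800·(0.980700+0.969500+0.962300+0.937100))/(1+31/800) = 9259/10000 ≈ 0.925900

1 1/2 9807/10000
2 1 1939/2000
3 3/2 9623/10000
4 2 9371/10000
5 5/2 9259/10000
DF(2y) = 9371/10000 ≈ 0.937100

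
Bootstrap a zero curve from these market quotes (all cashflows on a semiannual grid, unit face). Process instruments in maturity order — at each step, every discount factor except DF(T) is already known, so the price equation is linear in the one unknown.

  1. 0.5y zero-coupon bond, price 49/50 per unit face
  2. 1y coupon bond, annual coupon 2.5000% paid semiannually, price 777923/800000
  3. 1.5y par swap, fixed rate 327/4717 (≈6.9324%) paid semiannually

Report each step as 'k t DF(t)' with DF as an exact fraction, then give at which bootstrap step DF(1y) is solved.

1 1/2 49/50
2 1 9483/10000
3 3/2 9019/10000
DF(1y) is solved at step 2

step 1 [0.5y] zero: DF = P = 49/50 ≈ 0.980000
step 2 [1y] bond c/2=1/80: DF=(777923/800000 − 1/80·(0.980000))/(1+1/80) = 9483/10000 ≈ 0.948300
step 3 [1.5y] swap r/2=327/9434: DF=(1 − 327/9434·(0.980000+0.948300))/(1+327/9434) = 9019/10000 ≈ 0.901900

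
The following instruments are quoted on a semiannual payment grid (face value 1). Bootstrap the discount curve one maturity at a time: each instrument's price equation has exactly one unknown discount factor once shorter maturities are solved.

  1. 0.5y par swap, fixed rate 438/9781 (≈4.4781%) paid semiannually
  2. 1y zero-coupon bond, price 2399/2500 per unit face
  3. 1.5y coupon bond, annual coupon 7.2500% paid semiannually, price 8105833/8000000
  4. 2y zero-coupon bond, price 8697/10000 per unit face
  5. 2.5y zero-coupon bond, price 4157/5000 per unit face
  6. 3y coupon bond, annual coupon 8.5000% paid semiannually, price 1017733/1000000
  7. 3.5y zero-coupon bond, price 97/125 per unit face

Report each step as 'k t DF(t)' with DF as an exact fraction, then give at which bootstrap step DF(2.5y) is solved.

1 1/2 9781/10000
2 1 2399/2500
3 3/2 91/100
4 2 8697/10000
5 5/2 4157/5000
6 3 1977/2500
7 7/2 97/125
DF(2.5y) is solved at step 5

step 1 [0.5y] swap r/2=219/9781: DF=(1 − 219/9781·(0))/(1+219/9781) = 9781/10000 ≈ 0.978100
step 2 [1y] zero: DF = P = 2399/2500 ≈ 0.959600
step 3 [1.5y] bond c/2=29/800: DF=(8105833/8000000 − 29/800·(0.978100+0.959600))/(1+29/800) = 91/100 ≈ 0.910000
step 4 [2y] zero: DF = P = 8697/10000 ≈ 0.869700
step 5 [2.5y] zero: DF = P = 4157/5000 ≈ 0.831400
step 6 [3y] bond c/2=17/400: DF=(1017733/1000000 − 17/400·(0.978100+0.959600+0.910000+0.869700+0.831400))/(1+17/400) = 1977/2500 ≈ 0.790800
step 7 [3.5y] zero: DF = P = 97/125 ≈ 0.776000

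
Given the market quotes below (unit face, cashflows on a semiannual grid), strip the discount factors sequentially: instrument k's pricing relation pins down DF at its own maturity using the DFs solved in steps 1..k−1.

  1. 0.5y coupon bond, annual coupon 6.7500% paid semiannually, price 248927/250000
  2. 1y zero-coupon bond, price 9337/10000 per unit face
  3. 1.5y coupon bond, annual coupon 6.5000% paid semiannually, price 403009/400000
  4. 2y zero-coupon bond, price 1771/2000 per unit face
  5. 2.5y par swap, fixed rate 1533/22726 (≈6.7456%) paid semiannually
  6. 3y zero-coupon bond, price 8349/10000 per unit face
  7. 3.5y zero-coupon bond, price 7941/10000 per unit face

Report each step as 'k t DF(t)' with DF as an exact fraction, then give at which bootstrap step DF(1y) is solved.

1 1/2 602/625
2 1 9337/10000
3 3/2 9161/10000
4 2 1771/2000
5 5/2 8467/10000
6 3 8349/10000
7 7/2 7941/10000
DF(1y) is solved at step 2

step 1 [0.5y] bond c/2=27/800: DF=(248927/250000 − 27/800·(0))/(1+27/800) = 602/625 ≈ 0.963200
step 2 [1y] zero: DF = P = 9337/10000 ≈ 0.933700
step 3 [1.5y] bond c/2=13/400: DF=(403009/400000 − 13/400·(0.963200+0.933700))/(1+13/400) = 9161/10000 ≈ 0.916100
step 4 [2y] zero: DF = P = 1771/2000 ≈ 0.885500
step 5 [2.5y] swap r/2=1533/45452: DF=(1 − 1533/45452·(0.963200+0.933700+0.916100+0.885500))/(1+1533/45452) = 8467/10000 ≈ 0.846700
step 6 [3y] zero: DF = P = 8349/10000 ≈ 0.834900
step 7 [3.5y] zero: DF = P = 7941/10000 ≈ 0.794100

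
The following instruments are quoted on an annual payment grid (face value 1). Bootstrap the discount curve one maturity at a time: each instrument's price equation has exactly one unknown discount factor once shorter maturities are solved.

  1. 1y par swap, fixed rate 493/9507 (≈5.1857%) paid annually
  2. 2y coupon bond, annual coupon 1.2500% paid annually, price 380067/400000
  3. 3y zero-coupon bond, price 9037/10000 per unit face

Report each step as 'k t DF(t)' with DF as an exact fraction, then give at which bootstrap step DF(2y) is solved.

1 1 9507/10000
2 2 9267/10000
3 3 9037/10000
DF(2y) is solved at step 2

step 1 [1y] swap r/1=493/9507: DF=(1 − 493/9507·(0))/(1+493/9507) = 9507/10000 ≈ 0.950700
step 2 [2y] bond c/1=1/80: DF=(380067/400000 − 1/80·(0.950700))/(1+1/80) = 9267/10000 ≈ 0.926700
step 3 [3y] zero: DF = P = 9037/10000 ≈ 0.903700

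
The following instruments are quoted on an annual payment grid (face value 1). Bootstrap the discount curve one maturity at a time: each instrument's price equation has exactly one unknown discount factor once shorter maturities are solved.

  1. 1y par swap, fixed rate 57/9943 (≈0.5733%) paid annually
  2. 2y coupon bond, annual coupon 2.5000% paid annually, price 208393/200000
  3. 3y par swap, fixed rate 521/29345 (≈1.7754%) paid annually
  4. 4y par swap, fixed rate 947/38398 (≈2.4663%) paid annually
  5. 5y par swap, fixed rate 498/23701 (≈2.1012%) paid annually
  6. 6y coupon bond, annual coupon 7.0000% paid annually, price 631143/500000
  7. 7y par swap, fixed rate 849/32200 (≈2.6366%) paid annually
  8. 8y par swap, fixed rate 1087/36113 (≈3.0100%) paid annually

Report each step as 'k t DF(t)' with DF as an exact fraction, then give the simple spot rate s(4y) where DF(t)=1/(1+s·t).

1 1 9943/10000
2 2 9923/10000
3 3 9479/10000
4 4 9053/10000
5 5 2251/2500
6 6 1087/1250
7 7 4151/5000
8 8 3913/5000
s(4y) = (1/(9053/10000) − 1)/(4) = 947/36212 ≈ 2.6152%

step 1 [1y] swap r/1=57/9943: DF=(1 − 57/9943·(0))/(1+57/9943) = 9943/10000 ≈ 0.994300
step 2 [2y] bond c/1=1/40: DF=(208393/200000 − 1/40·(0.994300))/(1+1/40) = 9923/10000 ≈ 0.992300
step 3 [3y] swap r/1=521/29345: DF=(1 − 521/29345·(0.994300+0.992300))/(1+521/29345) = 9479/10000 ≈ 0.947900
step 4 [4y] swap r/1=947/38398: DF=(1 − 947/38398·(0.994300+0.992300+0.947900))/(1+947/38398) = 9053/10000 ≈ 0.905300
step 5 [5y] swap r/1=498/23701: DF=(1 − 498/23701·(0.994300+0.992300+0.947900+0.905300))/(1+498/23701) = 2251/2500 ≈ 0.900400
step 6 [6y] bond c/1=7/100: DF=(631143/500000 − 7/100·(0.994300+0.992300+0.947900+0.905300+0.900400))/(1+7/100) = 1087/1250 ≈ 0.869600
step 7 [7y] swap r/1=849/32200: DF=(1 − 849/32200·(0.994300+0.992300+0.947900+0.905300+0.900400+0.869600))/(1+849/32200) = 4151/5000 ≈ 0.830200
step 8 [8y] swap r/1=1087/36113: DF=(1 − 1087/36113·(0.994300+0.992300+0.947900+0.905300+0.900400+0.869600+0.830200))/(1+1087/36113) = 3913/5000 ≈ 0.782600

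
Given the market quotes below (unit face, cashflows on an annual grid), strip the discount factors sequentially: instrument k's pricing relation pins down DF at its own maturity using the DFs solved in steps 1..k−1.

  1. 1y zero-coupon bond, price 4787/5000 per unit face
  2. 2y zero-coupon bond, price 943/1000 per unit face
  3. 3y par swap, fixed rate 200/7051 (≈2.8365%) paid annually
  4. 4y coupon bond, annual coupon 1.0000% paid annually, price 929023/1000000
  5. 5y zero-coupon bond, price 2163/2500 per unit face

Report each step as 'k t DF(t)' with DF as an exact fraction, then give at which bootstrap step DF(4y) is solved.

1 1 4787/5000
2 2 943/1000
3 3 23/25
4 4 8919/10000
5 5 2163/2500
DF(4y) is solved at step 4

step 1 [1y] zero: DF = P = 4787/5000 ≈ 0.957400
step 2 [2y] zero: DF = P = 943/1000 ≈ 0.943000
step 3 [3y] swap r/1=200/7051: DF=(1 − 200/7051·(0.957400+0.943000))/(1+200/7051) = 23/25 ≈ 0.920000
step 4 [4y] bond c/1=1/100: DF=(929023/1000000 − 1/100·(0.957400+0.943000+0.920000))/(1+1/100) = 8919/10000 ≈ 0.891900
step 5 [5y] zero: DF = P = 2163/2500 ≈ 0.865200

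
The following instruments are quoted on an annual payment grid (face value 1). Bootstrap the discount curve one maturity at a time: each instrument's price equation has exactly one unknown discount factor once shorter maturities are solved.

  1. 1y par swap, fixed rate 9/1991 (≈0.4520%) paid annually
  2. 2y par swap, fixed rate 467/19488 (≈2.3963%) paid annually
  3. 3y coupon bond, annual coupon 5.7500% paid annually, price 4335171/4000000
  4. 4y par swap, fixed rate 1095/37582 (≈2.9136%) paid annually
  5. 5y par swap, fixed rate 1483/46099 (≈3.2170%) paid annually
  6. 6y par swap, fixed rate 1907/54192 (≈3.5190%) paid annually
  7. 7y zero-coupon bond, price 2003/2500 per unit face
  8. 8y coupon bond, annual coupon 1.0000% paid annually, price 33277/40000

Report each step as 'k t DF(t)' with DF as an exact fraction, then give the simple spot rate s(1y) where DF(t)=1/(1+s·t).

1 1 1991/2000
2 2 9533/10000
3 3 9189/10000
4 4 1781/2000
5 5 8517/10000
6 6 8093/10000
7 7 2003/2500
8 8 7621/10000
s(1y) = (1/(1991/2000) − 1)/(1) = 9/1991 ≈ 0.4520%

step 1 [1y] swap r/1=9/1991: DF=(1 − 9/1991·(0))/(1+9/1991) = 1991/2000 ≈ 0.995500
step 2 [2y] swap r/1=467/19488: DF=(1 − 467/19488·(0.995500))/(1+467/19488) = 9533/10000 ≈ 0.953300
step 3 [3y] bond c/1=23/400: DF=(4335171/4000000 − 23/400·(0.995500+0.953300))/(1+23/400) = 9189/10000 ≈ 0.918900
step 4 [4y] swap r/1=1095/37582: DF=(1 − 1095/37582·(0.995500+0.953300+0.918900))/(1+1095/37582) = 1781/2000 ≈ 0.890500
step 5 [5y] swap r/1=1483/46099: DF=(1 − 1483/46099·(0.995500+0.953300+0.918900+0.890500))/(1+1483/46099) = 8517/10000 ≈ 0.851700
step 6 [6y] swap r/1=1907/54192: DF=(1 − 1907/54192·(0.995500+0.953300+0.918900+0.890500+0.851700))/(1+1907/54192) = 8093/10000 ≈ 0.809300
step 7 [7y] zero: DF = P = 2003/2500 ≈ 0.801200
step 8 [8y] bond c/1=1/100: DF=(33277/40000 − 1/100·(0.995500+0.953300+0.918900+0.890500+0.851700+0.809300+0.801200))/(1+1/100) = 7621/10000 ≈ 0.762100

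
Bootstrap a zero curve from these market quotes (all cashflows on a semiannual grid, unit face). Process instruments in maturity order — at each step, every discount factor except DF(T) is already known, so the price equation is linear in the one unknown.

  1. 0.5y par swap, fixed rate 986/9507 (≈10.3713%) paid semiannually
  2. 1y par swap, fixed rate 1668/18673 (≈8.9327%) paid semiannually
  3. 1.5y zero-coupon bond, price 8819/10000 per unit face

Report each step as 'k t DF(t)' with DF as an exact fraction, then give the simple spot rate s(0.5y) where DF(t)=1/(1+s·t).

1 1/2 9507/10000
2 1 4583/5000
3 3/2 8819/10000
s(0.5y) = (1/(9507/10000) − 1)/(1/2) = 986/9507 ≈ 10.3713%

step 1 [0.5y] swap r/2=493/9507: DF=(1 − 493/9507·(0))/(1+493/9507) = 9507/10000 ≈ 0.950700
step 2 [1y] swap r/2=834/18673: DF=(1 − 834/18673·(0.950700))/(1+834/18673) = 4583/5000 ≈ 0.916600
step 3 [1.5y] zero: DF = P = 8819/10000 ≈ 0.881900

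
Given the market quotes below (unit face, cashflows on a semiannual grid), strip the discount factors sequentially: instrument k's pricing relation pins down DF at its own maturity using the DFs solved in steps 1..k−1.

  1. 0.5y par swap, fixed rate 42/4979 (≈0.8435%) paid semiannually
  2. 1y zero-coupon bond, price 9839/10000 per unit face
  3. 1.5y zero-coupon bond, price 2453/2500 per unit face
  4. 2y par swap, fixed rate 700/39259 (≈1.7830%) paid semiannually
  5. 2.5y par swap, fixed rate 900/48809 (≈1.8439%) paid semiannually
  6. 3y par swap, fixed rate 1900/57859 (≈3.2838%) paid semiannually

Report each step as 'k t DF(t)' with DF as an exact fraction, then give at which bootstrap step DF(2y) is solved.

1 1/2 4979/5000
2 1 9839/10000
3 3/2 2453/2500
4 2 193/200
5 5/2 191/200
6 3 181/200
DF(2y) is solved at step 4

step 1 [0.5y] swap r/2=21/4979: DF=(1 − 21/4979·(0))/(1+21/4979) = 4979/5000 ≈ 0.995800
step 2 [1y] zero: DF = P = 9839/10000 ≈ 0.983900
step 3 [1.5y] zero: DF = P = 2453/2500 ≈ 0.981200
step 4 [2y] swap r/2=350/39259: DF=(1 − 350/39259·(0.995800+0.983900+0.981200))/(1+350/39259) = 193/200 ≈ 0.965000
step 5 [2.5y] swap r/2=450/48809: DF=(1 − 450/48809·(0.995800+0.983900+0.981200+0.965000))/(1+450/48809) = 191/200 ≈ 0.955000
step 6 [3y] swap r/2=950/57859: DF=(1 − 950/57859·(0.995800+0.983900+0.981200+0.965000+0.955000))/(1+950/57859) = 181/200 ≈ 0.905000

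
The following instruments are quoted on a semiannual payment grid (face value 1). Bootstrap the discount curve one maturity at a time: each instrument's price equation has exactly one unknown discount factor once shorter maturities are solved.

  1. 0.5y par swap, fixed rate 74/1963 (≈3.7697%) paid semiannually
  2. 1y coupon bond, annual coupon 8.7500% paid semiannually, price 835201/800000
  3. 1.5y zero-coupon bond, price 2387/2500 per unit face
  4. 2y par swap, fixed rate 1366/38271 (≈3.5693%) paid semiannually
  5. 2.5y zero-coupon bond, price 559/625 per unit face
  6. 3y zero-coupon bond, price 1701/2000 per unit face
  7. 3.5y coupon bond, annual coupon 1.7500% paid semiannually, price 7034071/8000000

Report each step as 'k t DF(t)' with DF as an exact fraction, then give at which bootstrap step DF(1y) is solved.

1 1/2 1963/2000
2 1 9591/10000
3 3/2 2387/2500
4 2 9317/10000
5 5/2 559/625
6 3 1701/2000
7 7/2 8233/10000
DF(1y) is solved at step 2

step 1 [0.5y] swap r/2=37/1963: DF=(1 − 37/1963·(0))/(1+37/1963) = 1963/2000 ≈ 0.981500
step 2 [1y] bond c/2=7/160: DF=(835201/800000 − 7/160·(0.981500))/(1+7/160) = 9591/10000 ≈ 0.959100
step 3 [1.5y] zero: DF = P = 2387/2500 ≈ 0.954800
step 4 [2y] swap r/2=683/38271: DF=(1 − 683/38271·(0.981500+0.959100+0.954800))/(1+683/38271) = 9317/10000 ≈ 0.931700
step 5 [2.5y] zero: DF = P = 559/625 ≈ 0.894400
step 6 [3y] zero: DF = P = 1701/2000 ≈ 0.850500
step 7 [3.5y] bond c/2=7/800: DF=(7034071/8000000 − 7/800·(0.981500+0.959100+0.954800+0.931700+0.894400+0.850500))/(1+7/800) = 8233/10000 ≈ 0.823300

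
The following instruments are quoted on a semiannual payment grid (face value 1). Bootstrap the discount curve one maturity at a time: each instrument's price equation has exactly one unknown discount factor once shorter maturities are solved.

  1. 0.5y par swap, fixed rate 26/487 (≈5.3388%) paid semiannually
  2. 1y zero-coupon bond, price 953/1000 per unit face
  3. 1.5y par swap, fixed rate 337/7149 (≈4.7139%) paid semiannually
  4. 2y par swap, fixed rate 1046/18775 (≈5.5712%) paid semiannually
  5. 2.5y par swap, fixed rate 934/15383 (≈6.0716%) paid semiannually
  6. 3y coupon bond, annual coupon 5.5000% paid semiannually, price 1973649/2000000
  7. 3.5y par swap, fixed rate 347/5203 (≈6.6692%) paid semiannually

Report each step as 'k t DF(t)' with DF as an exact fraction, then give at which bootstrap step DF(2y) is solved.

1 1/2 487/500
2 1 953/1000
3 3/2 4663/5000
4 2 4477/5000
5 5/2 8599/10000
6 3 8369/10000
7 7/2 3959/5000
DF(2y) is solved at step 4

step 1 [0.5y] swap r/2=13/487: DF=(1 − 13/487·(0))/(1+13/487) = 487/500 ≈ 0.974000
step 2 [1y] zero: DF = P = 953/1000 ≈ 0.953000
step 3 [1.5y] swap r/2=337/14298: DF=(1 − 337/14298·(0.974000+0.953000))/(1+337/14298) = 4663/5000 ≈ 0.932600
step 4 [2y] swap r/2=523/18775: DF=(1 − 523/18775·(0.974000+0.953000+0.932600))/(1+523/18775) = 4477/5000 ≈ 0.895400
step 5 [2.5y] swap r/2=467/15383: DF=(1 − 467/15383·(0.974000+0.953000+0.932600+0.895400))/(1+467/15383) = 8599/10000 ≈ 0.859900
step 6 [3y] bond c/2=11/400: DF=(1973649/2000000 − 11/400·(0.974000+0.953000+0.932600+0.895400+0.859900))/(1+11/400) = 8369/10000 ≈ 0.836900
step 7 [3.5y] swap r/2=347/10406: DF=(1 − 347/10406·(0.974000+0.953000+0.932600+0.895400+0.859900+0.836900))/(1+347/10406) = 3959/5000 ≈ 0.791800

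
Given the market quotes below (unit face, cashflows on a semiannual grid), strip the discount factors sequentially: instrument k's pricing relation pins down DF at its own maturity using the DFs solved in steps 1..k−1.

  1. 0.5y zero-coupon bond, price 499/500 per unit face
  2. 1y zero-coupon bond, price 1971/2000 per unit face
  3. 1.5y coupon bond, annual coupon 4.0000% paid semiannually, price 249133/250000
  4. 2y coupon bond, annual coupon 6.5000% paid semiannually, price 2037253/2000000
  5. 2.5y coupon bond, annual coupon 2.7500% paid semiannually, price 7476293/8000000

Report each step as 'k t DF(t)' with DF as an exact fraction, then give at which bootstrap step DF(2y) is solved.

1 1/2 499/500
2 1 1971/2000
3 3/2 9381/10000
4 2 4473/5000
5 5/2 8701/10000
DF(2y) is solved at step 4

step 1 [0.5y] zero: DF = P = 499/500 ≈ 0.998000
step 2 [1y] zero: DF = P = 1971/2000 ≈ 0.985500
step 3 [1.5y] bond c/2=1/50: DF=(249133/250000 − 1/50·(0.998000+0.985500))/(1+1/50) = 9381/10000 ≈ 0.938100
step 4 [2y] bond c/2=13/400: DF=(2037253/2000000 − 13/400·(0.998000+0.985500+0.938100))/(1+13/400) = 4473/5000 ≈ 0.894600
step 5 [2.5y] bond c/2=11/800: DF=(7476293/8000000 − 11/800·(0.998000+0.985500+0.938100+0.894600))/(1+11/800) = 8701/10000 ≈ 0.870100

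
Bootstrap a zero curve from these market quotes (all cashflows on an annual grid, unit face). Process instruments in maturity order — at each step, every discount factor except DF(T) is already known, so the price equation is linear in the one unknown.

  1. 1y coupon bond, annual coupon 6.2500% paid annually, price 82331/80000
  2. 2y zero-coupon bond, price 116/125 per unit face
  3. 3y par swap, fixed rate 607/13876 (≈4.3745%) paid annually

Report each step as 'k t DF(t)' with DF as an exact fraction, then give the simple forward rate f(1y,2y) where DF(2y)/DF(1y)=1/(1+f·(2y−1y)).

step 1 [1y] bond c/1=1/16: DF=(82331/80000 − 1/16·(0))/(1+1/16) = 4843/5000 ≈ 0.968600
step 2 [2y] zero: DF = P = 116/125 ≈ 0.928000
step 3 [3y] swap r/1=607/13876: DF=(1 − 607/13876·(0.968600+0.928000))/(1+607/13876) = 4393/5000 ≈ 0.878600

1 1 4843/5000
2 2 116/125
3 3 4393/5000
f(1y,2y) = ((4843/5000)/(116/125) − 1)/(1) = 7/160 ≈ 4.3750%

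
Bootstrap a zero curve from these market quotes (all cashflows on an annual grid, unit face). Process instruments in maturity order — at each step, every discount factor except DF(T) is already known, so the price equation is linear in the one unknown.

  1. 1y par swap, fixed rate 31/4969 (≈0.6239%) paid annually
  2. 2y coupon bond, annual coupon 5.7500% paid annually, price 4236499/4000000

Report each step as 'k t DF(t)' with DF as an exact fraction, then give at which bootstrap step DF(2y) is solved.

step 1 [1y] swap r/1=31/4969: DF=(1 − 31/4969·(0))/(1+31/4969) = 4969/5000 ≈ 0.993800
step 2 [2y] bond c/1=23/400: DF=(4236499/4000000 − 23/400·(0.993800))/(1+23/400) = 379/400 ≈ 0.947500

1 1 4969/5000
2 2 379/400
DF(2y) is solved at step 2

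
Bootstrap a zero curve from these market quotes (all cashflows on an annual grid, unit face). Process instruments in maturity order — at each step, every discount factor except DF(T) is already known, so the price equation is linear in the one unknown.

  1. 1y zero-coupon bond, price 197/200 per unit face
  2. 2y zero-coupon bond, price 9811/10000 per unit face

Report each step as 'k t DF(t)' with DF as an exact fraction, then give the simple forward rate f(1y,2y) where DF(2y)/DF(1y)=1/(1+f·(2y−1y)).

1 1 197/200
2 2 9811/10000
f(1y,2y) = ((197/200)/(9811/10000) − 1)/(1) = 39/9811 ≈ 0.3975%

step 1 [1y] zero: DF = P = 197/200 ≈ 0.985000
step 2 [2y] zero: DF = P = 9811/10000 ≈ 0.981100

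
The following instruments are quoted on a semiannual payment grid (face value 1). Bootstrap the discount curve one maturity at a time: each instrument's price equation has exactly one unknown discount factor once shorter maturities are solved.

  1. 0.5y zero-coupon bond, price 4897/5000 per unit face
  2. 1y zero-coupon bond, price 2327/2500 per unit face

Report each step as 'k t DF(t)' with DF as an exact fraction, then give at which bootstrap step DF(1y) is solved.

1 1/2 4897/5000
2 1 2327/2500
DF(1y) is solved at step 2

step 1 [0.5y] zero: DF = P = 4897/5000 ≈ 0.979400
step 2 [1y] zero: DF = P = 2327/2500 ≈ 0.930800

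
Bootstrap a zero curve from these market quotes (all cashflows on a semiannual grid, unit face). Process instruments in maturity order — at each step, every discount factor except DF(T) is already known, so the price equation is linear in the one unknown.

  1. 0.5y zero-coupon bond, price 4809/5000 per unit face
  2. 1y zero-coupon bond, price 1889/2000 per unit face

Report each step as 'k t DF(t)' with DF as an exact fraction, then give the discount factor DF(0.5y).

step 1 [0.5y] zero: DF = P = 4809/5000 ≈ 0.961800
step 2 [1y] zero: DF = P = 1889/2000 ≈ 0.944500

1 1/2 4809/5000
2 1 1889/2000
DF(0.5y) = 4809/5000 ≈ 0.961800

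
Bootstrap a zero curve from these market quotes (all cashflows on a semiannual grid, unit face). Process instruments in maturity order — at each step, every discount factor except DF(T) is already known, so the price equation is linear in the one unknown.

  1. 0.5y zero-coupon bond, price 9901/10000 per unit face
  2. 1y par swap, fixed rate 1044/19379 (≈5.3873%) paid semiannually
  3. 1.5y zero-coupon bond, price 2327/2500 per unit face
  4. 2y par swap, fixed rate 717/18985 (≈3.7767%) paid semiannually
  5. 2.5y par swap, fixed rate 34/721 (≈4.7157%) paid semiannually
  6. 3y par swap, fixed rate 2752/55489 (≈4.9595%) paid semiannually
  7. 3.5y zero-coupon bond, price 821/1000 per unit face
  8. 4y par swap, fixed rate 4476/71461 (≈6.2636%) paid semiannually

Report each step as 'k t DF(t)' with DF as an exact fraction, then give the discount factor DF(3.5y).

step 1 [0.5y] zero: DF = P = 9901/10000 ≈ 0.990100
step 2 [1y] swap r/2=522/19379: DF=(1 − 522/19379·(0.990100))/(1+522/19379) = 4739/5000 ≈ 0.947800
step 3 [1.5y] zero: DF = P = 2327/2500 ≈ 0.930800
step 4 [2y] swap r/2=717/37970: DF=(1 − 717/37970·(0.990100+0.947800+0.930800))/(1+717/37970) = 9283/10000 ≈ 0.928300
step 5 [2.5y] swap r/2=17/721: DF=(1 − 17/721·(0.990100+0.947800+0.930800+0.928300))/(1+17/721) = 1779/2000 ≈ 0.889500
step 6 [3y] swap r/2=1376/55489: DF=(1 − 1376/55489·(0.990100+0.947800+0.930800+0.928300+0.889500))/(1+1376/55489) = 539/625 ≈ 0.862400
step 7 [3.5y] zero: DF = P = 821/1000 ≈ 0.821000
step 8 [4y] swap r/2=2238/71461: DF=(1 − 2238/71461·(0.990100+0.947800+0.930800+0.928300+0.889500+0.862400+0.821000))/(1+2238/71461) = 3881/5000 ≈ 0.776200

1 1/2 9901/10000
2 1 4739/5000
3 3/2 2327/2500
4 2 9283/10000
5 5/2 1779/2000
6 3 539/625
7 7/2 821/1000
8 4 3881/5000
DF(3.5y) = 821/1000 ≈ 0.821000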